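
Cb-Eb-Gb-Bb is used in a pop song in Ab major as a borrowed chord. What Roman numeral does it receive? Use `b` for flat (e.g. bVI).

Cb is the lowered form of scale degree 3 in Ab major (the diatonic degree 3 is C). The diatonic chord on degree 3 would be Cm (iii), but Cb–Eb–Gb–Bb is the major-seventh chord from Ab minor. As a borrowed chord it is labeled bIIImaj7.

bIIImaj7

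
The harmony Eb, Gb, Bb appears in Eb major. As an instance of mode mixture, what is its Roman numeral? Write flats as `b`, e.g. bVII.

Eb is scale degree 1 in Eb major. Eb–Gb–Bb is a minor chord — the form found in Eb minor, not the diatonic I (Eb). Borrowed into Eb major it is written i.

i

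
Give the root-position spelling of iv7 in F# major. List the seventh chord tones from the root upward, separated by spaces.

iv7 is built on scale degree 4, which is B in both F# major and its parallel. Building the minor-seventh chord from the parallel minor on B: B–D–F#–A.

B D F# A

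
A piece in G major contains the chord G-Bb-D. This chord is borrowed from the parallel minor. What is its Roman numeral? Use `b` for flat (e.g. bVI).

i

The root G is the diatonic 1st degree of G major; the borrowing shows in the chord quality. Diatonically G major has G (I) on that degree; G–Bb–D is instead the minor chord native to G minor, so it takes the label i.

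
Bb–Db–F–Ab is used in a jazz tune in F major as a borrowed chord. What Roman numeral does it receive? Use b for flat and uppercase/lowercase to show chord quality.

iv7

Bb is scale degree 4 in F major. Bb–Db–F–Ab is a minor-seventh chord — the form found in F minor, not the diatonic IV (Bb). Borrowed into F major it is written iv7.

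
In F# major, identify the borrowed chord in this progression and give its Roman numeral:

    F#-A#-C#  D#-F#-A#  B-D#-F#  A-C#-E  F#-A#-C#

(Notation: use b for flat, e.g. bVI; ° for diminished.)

bIII

The diatonic triads in F# major are F#, G#m, A#m, B, C#, D#m, E#dim. Of the given chords, F#–A#–C# = F#, D#–F#–A# = D#m and B–D#–F# = B are diatonic. But A–C#–E is foreign: the diatonic iii on degree 3 is A#m, whereas A comes from F# minor. It is labeled bIII.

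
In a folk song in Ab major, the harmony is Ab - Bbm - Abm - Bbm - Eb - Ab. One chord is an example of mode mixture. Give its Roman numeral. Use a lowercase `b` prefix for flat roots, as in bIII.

The diatonic triads in Ab major are Ab, Bbm, Cm, Db, Eb, Fm, Gdim. Ab, Bbm and Eb all belong to that set. But Abm (Ab–Cb–Eb) is foreign: the diatonic I on degree 1 is Ab, whereas Abm comes from Ab minor. It is labeled i.

i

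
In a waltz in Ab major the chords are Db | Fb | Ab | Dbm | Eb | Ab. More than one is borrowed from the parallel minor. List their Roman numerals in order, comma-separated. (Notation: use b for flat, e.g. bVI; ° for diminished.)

Ab major has the diatonic set Ab, Bbm, Cm, Db, Eb, Fm, Gdim. Db, Ab and Eb are all diatonic. But Fb (Fb–Ab–Cb) is foreign: the diatonic vi on degree 6 is Fm, whereas Fb comes from Ab minor. It is labeled bVI. But Dbm (Db–Fb–Ab) is foreign: the diatonic IV on degree 4 is Db, whereas Dbm comes from Ab minor. It is labeled iv.

bVI, iv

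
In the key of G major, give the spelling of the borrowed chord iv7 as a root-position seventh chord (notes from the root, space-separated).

The root, C, is scale degree 4 — the same note in G major and G minor; only the chord quality changes. In G minor the chord on C is C–Eb–G–Bb.

C Eb G Bb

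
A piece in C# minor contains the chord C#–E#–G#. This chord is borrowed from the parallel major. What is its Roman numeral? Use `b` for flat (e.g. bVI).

I

The root C# is the diatonic 1st degree of C# minor; the borrowing shows in the chord quality. C#–E#–G# is a major chord — the form found in C# major, not the diatonic i (C#m). Borrowed into C# minor it is written I.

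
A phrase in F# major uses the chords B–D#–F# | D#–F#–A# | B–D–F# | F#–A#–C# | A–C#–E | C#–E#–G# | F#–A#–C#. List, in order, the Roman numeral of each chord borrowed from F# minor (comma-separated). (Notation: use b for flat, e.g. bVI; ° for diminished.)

F# major has the diatonic set F#, G#m, A#m, B, C#, D#m, E#dim. Of the given chords, B–D#–F# = B, D#–F#–A# = D#m, F#–A#–C# = F# and C#–E#–G# = C# are diatonic. But B–D–F# is foreign: the diatonic IV on degree 4 is B, whereas Bm comes from F# minor. It is labeled iv. A–C#–E doesn't fit — on degree 3 F# major would have A#m (iii). A is the degree-3 chord of F# minor, so it is the borrowed bIII.

iv, bIII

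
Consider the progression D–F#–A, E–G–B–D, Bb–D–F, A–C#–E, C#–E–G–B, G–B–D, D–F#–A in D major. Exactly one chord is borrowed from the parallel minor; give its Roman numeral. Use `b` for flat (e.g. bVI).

In D major the diatonic chords are D, Em, F#m, G, A, Bm, C#dim. D–F#–A = D, E–G–B–D = Em7, A–C#–E = A, C#–E–G–B = C#m7b5 and G–B–D = G are all diatonic. Bb–D–F is not: scale degree 6 in D major carries Bm (vi). In D minor the chord on that degree is Bb, so here it functions as bVI, borrowed from the parallel minor.

bVI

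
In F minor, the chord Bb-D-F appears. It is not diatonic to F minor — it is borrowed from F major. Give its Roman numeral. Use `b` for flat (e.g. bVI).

IV

The root Bb is the diatonic 4th degree of F minor; the borrowing shows in the chord quality. Diatonically F minor has Bbm (iv) on that degree; Bb–D–F is instead the major chord native to F major, so it takes the label IV.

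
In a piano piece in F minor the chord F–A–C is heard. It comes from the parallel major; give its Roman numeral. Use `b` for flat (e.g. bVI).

I

F is scale degree 1 in F minor. F–A–C is a major chord — the form found in F major, not the diatonic i (Fm). Borrowed into F minor it is written I.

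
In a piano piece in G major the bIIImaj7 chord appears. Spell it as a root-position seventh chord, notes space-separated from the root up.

bIIImaj7 is built on the lowered scale degree 3. In G major degree 3 is B; lowered it becomes Bb. Building the major-seventh chord from the parallel minor on Bb: Bb–D–F–A.

Bb D F A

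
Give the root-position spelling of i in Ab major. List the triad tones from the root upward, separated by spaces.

The root, Ab, is scale degree 1 — the same note in Ab major and Ab minor; only the chord quality changes. In Ab minor the chord on Ab is Ab–Cb–Eb.

Ab Cb Eb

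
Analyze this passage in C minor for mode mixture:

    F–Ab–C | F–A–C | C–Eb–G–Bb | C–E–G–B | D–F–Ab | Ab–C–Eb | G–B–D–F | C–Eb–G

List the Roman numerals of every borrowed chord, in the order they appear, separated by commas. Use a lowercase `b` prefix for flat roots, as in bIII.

C minor has the diatonic set Cm, Ddim, Eb, Fm, G, Ab, Bb (with V from harmonic minor). Of the given chords, F–Ab–C = Fm, C–Eb–G–Bb = Cm7, D–F–Ab = Ddim, Ab–C–Eb = Ab, G–B–D–F = G7 and C–Eb–G = Cm are diatonic. F–A–C is not: scale degree 4 in C minor carries Fm (iv). In C major the chord on that degree is F, so here it functions as IV, borrowed from the parallel major. But C–E–G–B is foreign: the diatonic i on degree 1 is Cm, whereas Cmaj7 comes from C major. It is labeled Imaj7.

IV, Imaj7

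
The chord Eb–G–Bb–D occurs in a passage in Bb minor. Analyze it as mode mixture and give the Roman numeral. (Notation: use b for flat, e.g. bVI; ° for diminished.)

Eb is scale degree 4 in Bb minor. Eb–G–Bb–D is a major-seventh chord — the form found in Bb major, not the diatonic iv (Ebm). Borrowed into Bb minor it is written IVmaj7.

IVmaj7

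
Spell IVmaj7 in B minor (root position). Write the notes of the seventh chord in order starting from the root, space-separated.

IVmaj7 is built on scale degree 4, which is E in both B minor and its parallel. In B major the chord on E is E–G#–B–D#.

E G# B D#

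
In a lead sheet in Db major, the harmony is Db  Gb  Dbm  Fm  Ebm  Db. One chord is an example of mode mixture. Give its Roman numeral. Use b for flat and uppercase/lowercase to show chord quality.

Db major has the diatonic set Db, Ebm, Fm, Gb, Ab, Bbm, Cdim. Of the given chords, Db, Gb, Fm and Ebm are diatonic. But Dbm (Db–Fb–Ab) is foreign: the diatonic I on degree 1 is Db, whereas Dbm comes from Db minor. It is labeled i.

i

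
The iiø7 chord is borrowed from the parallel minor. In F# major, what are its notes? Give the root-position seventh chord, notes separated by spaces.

iiø7 is built on scale degree 2, which is G# in both F# major and its parallel. In F# minor the chord on G# is G#–B–D–F#.

G# B D F#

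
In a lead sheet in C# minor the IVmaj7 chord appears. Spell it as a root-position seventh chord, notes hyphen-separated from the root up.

The root, F#, is scale degree 4 — the same note in C# minor and C# major; only the chord quality changes. Stacking thirds in C# major on F# gives F#–A#–C#–E#.

F#-A#-C#-E#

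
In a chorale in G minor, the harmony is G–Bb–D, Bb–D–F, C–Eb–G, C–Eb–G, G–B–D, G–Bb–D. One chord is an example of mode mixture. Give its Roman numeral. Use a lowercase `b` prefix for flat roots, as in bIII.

G minor has the diatonic set Gm, Adim, Bb, Cm, D, Eb, F (with V from harmonic minor). G–Bb–D = Gm, Bb–D–F = Bb and C–Eb–G = Cm are all diatonic. But G–B–D is foreign: the diatonic i on degree 1 is Gm, whereas G comes from G major. It is labeled I.

I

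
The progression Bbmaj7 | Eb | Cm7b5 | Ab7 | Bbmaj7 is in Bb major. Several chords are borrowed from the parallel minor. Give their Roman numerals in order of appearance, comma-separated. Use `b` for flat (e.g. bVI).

iiø7, bVII7

In Bb major the diatonic chords are Bb, Cm, Dm, Eb, F, Gm, Adim. Of the given chords, Bbmaj7 and Eb are diatonic. Cm7b5 (C–Eb–Gb–Bb) is not: scale degree 2 in Bb major carries Cm (ii). In Bb minor the chord on that degree is Cm7b5, so here it functions as iiø7, borrowed from the parallel minor. Ab7 (Ab–C–Eb–Gb) doesn't fit — on degree 7 Bb major would have Adim (vii°). Ab7 is the degree-7 chord of Bb minor, so it is the borrowed bVII7.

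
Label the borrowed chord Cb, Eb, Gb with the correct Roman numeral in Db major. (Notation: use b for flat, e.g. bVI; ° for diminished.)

In Db major scale degree 7 is C; Cb is its lowered form, from Db minor. Cb–Eb–Gb is a major chord — the form found in Db minor, not the diatonic vii° (Cdim). Borrowed into Db major it is written bVII.

bVII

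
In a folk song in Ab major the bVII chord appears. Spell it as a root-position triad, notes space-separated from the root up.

bVII is built on the lowered scale degree 7. In Ab major degree 7 is G; lowered it becomes Gb. Building the major chord from the parallel minor on Gb: Gb–Bb–Db.

Gb Bb Db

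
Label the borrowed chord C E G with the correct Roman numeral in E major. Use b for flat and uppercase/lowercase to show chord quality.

The root C is the lowered 6th scale degree — diatonically E major has C# there. Diatonically E major has C#m (vi) on that degree; C–E–G is instead the major chord native to E minor, so it takes the label bVI.

bVI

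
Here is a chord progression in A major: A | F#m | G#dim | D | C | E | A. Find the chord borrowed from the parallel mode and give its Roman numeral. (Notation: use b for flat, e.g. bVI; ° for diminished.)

bIII

The diatonic triads in A major are A, Bm, C#m, D, E, F#m, G#dim. Of the given chords, A, F#m, G#dim, D and E are diatonic. C (C–E–G) doesn't fit — on degree 3 A major would have C#m (iii). C is the degree-3 chord of A minor, so it is the borrowed bIII.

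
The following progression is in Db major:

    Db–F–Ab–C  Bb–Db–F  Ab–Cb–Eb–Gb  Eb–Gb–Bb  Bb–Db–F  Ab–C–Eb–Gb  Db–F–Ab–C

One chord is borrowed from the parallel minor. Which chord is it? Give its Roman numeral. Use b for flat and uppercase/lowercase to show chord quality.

The diatonic triads in Db major are Db, Ebm, Fm, Gb, Ab, Bbm, Cdim. Of the given chords, Db–F–Ab–C = Dbmaj7, Bb–Db–F = Bbm, Eb–Gb–Bb = Ebm and Ab–C–Eb–Gb = Ab7 are diatonic. Ab–Cb–Eb–Gb is not: scale degree 5 in Db major carries Ab (V). In Db minor the chord on that degree is Abm7, so here it functions as v7, borrowed from the parallel minor.

v7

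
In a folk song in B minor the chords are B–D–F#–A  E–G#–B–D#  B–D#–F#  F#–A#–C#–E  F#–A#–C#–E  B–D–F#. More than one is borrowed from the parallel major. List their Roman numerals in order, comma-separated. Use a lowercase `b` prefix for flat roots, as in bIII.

IVmaj7, I

B minor has the diatonic set Bm, C#dim, D, Em, F#, G, A (with V from harmonic minor). B–D–F#–A = Bm7, F#–A#–C#–E = F#7 and B–D–F# = Bm are all diatonic. E–G#–B–D# doesn't fit — on degree 4 B minor would have Em (iv). Emaj7 is the degree-4 chord of B major, so it is the borrowed IVmaj7. B–D#–F# doesn't fit — on degree 1 B minor would have Bm (i). B is the degree-1 chord of B major, so it is the borrowed I.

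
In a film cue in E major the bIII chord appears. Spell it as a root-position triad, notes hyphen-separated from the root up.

G-B-D

The root of bIII is the lowered 3rd degree: G# becomes G. Stacking thirds in E minor on G gives G–B–D.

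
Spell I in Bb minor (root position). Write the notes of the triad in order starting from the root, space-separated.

Bb D F

I is built on scale degree 1, which is Bb in both Bb minor and its parallel. In Bb major the chord on Bb is Bb–D–F.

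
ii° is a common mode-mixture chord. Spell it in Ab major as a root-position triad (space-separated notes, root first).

Bb Db Fb

The root, Bb, is scale degree 2 — the same note in Ab major and Ab minor; only the chord quality changes. Stacking thirds in Ab minor on Bb gives Bb–Db–Fb.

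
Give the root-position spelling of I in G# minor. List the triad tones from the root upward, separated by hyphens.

G#-B#-D#

I is built on scale degree 1, which is G# in both G# minor and its parallel. Stacking thirds in G# major on G# gives G#–B#–D#.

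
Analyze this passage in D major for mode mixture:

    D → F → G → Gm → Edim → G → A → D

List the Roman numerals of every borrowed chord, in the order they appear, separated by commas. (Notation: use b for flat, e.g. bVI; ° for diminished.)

D major has the diatonic set D, Em, F#m, G, A, Bm, C#dim. D, G and A all belong to that set. F (F–A–C) doesn't fit — on degree 3 D major would have F#m (iii). F is the degree-3 chord of D minor, so it is the borrowed bIII. Gm (G–Bb–D) doesn't fit — on degree 4 D major would have G (IV). Gm is the degree-4 chord of D minor, so it is the borrowed iv. Edim (E–G–Bb) doesn't fit — on degree 2 D major would have Em (ii). Edim is the degree-2 chord of D minor, so it is the borrowed ii°.

bIII, iv, ii°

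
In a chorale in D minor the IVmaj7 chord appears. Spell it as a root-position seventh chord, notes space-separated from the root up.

The root, G, is scale degree 4 — the same note in D minor and D major; only the chord quality changes. Building the major-seventh chord from the parallel major on G: G–B–D–F#.

G B D F#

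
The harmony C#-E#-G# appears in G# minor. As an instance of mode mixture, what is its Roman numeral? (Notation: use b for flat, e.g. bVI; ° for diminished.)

C# is scale degree 4 in G# minor. The diatonic chord on degree 4 would be C#m (iv), but C#–E#–G# is the major chord from G# major. As a borrowed chord it is labeled IV.

IV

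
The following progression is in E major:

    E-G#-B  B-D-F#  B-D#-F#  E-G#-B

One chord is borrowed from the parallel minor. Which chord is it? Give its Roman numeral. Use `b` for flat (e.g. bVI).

E major has the diatonic set E, F#m, G#m, A, B, C#m, D#dim. Of the given chords, E–G#–B = E and B–D#–F# = B are diatonic. B–D–F# doesn't fit — on degree 5 E major would have B (V). Bm is the degree-5 chord of E minor, so it is the borrowed v.

v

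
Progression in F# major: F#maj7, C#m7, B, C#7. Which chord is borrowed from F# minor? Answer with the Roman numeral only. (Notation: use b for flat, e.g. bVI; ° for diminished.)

v7

F# major has the diatonic set F#, G#m, A#m, B, C#, D#m, E#dim. F#maj7, B and C#7 are all diatonic. But C#m7 (C#–E–G#–B) is foreign: the diatonic V on degree 5 is C#, whereas C#m7 comes from F# minor. It is labeled v7.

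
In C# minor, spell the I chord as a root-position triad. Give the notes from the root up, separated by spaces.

The root, C#, is scale degree 1 — the same note in C# minor and C# major; only the chord quality changes. Building the major chord from the parallel major on C#: C#–E#–G#.

C# E# G#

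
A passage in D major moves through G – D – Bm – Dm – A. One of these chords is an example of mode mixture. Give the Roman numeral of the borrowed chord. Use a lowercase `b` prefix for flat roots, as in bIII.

In D major the diatonic chords are D, Em, F#m, G, A, Bm, C#dim. Of the given chords, G, D, Bm and A are diatonic. But Dm (D–F–A) is foreign: the diatonic I on degree 1 is D, whereas Dm comes from D minor. It is labeled i.

i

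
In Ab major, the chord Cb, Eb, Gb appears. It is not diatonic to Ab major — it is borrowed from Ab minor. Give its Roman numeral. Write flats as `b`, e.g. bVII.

bIII

In Ab major scale degree 3 is C; Cb is its lowered form, from Ab minor. Diatonically Ab major has Cm (iii) on that degree; Cb–Eb–Gb is instead the major chord native to Ab minor, so it takes the label bIII.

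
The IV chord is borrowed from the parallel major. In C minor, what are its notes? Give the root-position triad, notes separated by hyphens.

IV is built on scale degree 4, which is F in both C minor and its parallel. Stacking thirds in C major on F gives F–A–C.

F-A-C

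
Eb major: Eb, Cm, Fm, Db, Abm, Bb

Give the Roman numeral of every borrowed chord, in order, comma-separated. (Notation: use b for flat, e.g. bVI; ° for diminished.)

bVII, iv

In Eb major the diatonic chords are Eb, Fm, Gm, Ab, Bb, Cm, Ddim. Of the given chords, Eb, Cm, Fm and Bb are diatonic. Db (Db–F–Ab) is not: scale degree 7 in Eb major carries Ddim (vii°). In Eb minor the chord on that degree is Db, so here it functions as bVII, borrowed from the parallel minor. But Abm (Ab–Cb–Eb) is foreign: the diatonic IV on degree 4 is Ab, whereas Abm comes from Eb minor. It is labeled iv.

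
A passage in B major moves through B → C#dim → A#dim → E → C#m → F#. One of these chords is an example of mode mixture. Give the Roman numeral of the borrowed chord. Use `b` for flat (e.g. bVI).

The diatonic triads in B major are B, C#m, D#m, E, F#, G#m, A#dim. B, A#dim, E, C#m and F# are all diatonic. C#dim (C#–E–G) doesn't fit — on degree 2 B major would have C#m (ii). C#dim is the degree-2 chord of B minor, so it is the borrowed ii°.

ii°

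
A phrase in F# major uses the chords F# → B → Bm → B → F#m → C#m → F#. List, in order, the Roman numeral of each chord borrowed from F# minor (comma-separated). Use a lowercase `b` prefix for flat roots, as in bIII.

iv, i, v

In F# major the diatonic chords are F#, G#m, A#m, B, C#, D#m, E#dim. Of the given chords, F# and B are diatonic. Bm (B–D–F#) doesn't fit — on degree 4 F# major would have B (IV). Bm is the degree-4 chord of F# minor, so it is the borrowed iv. F#m (F#–A–C#) doesn't fit — on degree 1 F# major would have F# (I). F#m is the degree-1 chord of F# minor, so it is the borrowed i. C#m (C#–E–G#) doesn't fit — on degree 5 F# major would have C# (V). C#m is the degree-5 chord of F# minor, so it is the borrowed v.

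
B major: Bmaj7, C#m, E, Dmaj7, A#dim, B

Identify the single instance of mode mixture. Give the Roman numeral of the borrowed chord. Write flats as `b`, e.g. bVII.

B major has the diatonic set B, C#m, D#m, E, F#, G#m, A#dim. Bmaj7, C#m, E, A#dim and B are all diatonic. But Dmaj7 (D–F#–A–C#) is foreign: the diatonic iii on degree 3 is D#m, whereas Dmaj7 comes from B minor. It is labeled bIIImaj7.

bIIImaj7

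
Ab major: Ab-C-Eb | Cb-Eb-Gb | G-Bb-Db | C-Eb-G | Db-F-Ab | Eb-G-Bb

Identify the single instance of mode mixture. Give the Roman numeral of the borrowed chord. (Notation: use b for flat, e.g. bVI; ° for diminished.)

bIII

In Ab major the diatonic chords are Ab, Bbm, Cm, Db, Eb, Fm, Gdim. Ab–C–Eb = Ab, G–Bb–Db = Gdim, C–Eb–G = Cm, Db–F–Ab = Db and Eb–G–Bb = Eb all belong to that set. But Cb–Eb–Gb is foreign: the diatonic iii on degree 3 is Cm, whereas Cb comes from Ab minor. It is labeled bIII.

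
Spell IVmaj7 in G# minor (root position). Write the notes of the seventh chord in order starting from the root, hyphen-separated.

The root, C#, is scale degree 4 — the same note in G# minor and G# major; only the chord quality changes. Stacking thirds in G# major on C# gives C#–E#–G#–B#.

C#-E#-G#-B#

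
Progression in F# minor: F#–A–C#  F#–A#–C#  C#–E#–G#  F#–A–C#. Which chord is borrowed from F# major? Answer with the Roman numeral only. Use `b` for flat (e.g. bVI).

I

In F# minor (with V from harmonic minor) the diatonic chords are F#m, G#dim, A, Bm, C#, D, E. F#–A–C# = F#m and C#–E#–G# = C# both belong to that set. F#–A#–C# doesn't fit — on degree 1 F# minor would have F#m (i). F# is the degree-1 chord of F# major, so it is the borrowed I.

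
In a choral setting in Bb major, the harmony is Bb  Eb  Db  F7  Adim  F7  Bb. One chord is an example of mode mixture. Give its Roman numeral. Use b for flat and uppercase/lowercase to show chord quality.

bIII

In Bb major the diatonic chords are Bb, Cm, Dm, Eb, F, Gm, Adim. Of the given chords, Bb, Eb, F7 and Adim are diatonic. Db (Db–F–Ab) is not: scale degree 3 in Bb major carries Dm (iii). In Bb minor the chord on that degree is Db, so here it functions as bIII, borrowed from the parallel minor.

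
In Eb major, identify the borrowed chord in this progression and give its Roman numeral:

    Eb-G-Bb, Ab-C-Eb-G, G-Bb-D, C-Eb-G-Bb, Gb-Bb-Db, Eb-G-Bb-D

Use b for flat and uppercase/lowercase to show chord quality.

The diatonic triads in Eb major are Eb, Fm, Gm, Ab, Bb, Cm, Ddim. Of the given chords, Eb–G–Bb = Eb, Ab–C–Eb–G = Abmaj7, G–Bb–D = Gm, C–Eb–G–Bb = Cm7 and Eb–G–Bb–D = Ebmaj7 are diatonic. Gb–Bb–Db is not: scale degree 3 in Eb major carries Gm (iii). In Eb minor the chord on that degree is Gb, so here it functions as bIII, borrowed from the parallel minor.

bIII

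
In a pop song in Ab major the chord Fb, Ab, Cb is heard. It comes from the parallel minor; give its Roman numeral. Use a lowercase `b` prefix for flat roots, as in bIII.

bVI

Fb is the lowered form of scale degree 6 in Ab major (the diatonic degree 6 is F). Diatonically Ab major has Fm (vi) on that degree; Fb–Ab–Cb is instead the major chord native to Ab minor, so it takes the label bVI.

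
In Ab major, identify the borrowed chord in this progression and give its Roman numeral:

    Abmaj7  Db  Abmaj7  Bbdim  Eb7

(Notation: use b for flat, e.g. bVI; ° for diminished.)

ii°

In Ab major the diatonic chords are Ab, Bbm, Cm, Db, Eb, Fm, Gdim. Abmaj7, Db and Eb7 are all diatonic. But Bbdim (Bb–Db–Fb) is foreign: the diatonic ii on degree 2 is Bbm, whereas Bbdim comes from Ab minor. It is labeled ii°.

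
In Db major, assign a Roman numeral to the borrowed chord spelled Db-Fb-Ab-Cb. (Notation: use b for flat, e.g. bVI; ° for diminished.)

i7

The root Db is the diatonic 1st degree of Db major; the borrowing shows in the chord quality. The diatonic chord on degree 1 would be Db (I), but Db–Fb–Ab–Cb is the minor-seventh chord from Db minor. As a borrowed chord it is labeled i7.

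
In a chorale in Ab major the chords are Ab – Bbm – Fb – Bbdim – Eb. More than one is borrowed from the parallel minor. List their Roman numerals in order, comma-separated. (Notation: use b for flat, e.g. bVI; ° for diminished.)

bVI, ii°

Ab major has the diatonic set Ab, Bbm, Cm, Db, Eb, Fm, Gdim. Ab, Bbm and Eb all belong to that set. Fb (Fb–Ab–Cb) doesn't fit — on degree 6 Ab major would have Fm (vi). Fb is the degree-6 chord of Ab minor, so it is the borrowed bVI. Bbdim (Bb–Db–Fb) doesn't fit — on degree 2 Ab major would have Bbm (ii). Bbdim is the degree-2 chord of Ab minor, so it is the borrowed ii°.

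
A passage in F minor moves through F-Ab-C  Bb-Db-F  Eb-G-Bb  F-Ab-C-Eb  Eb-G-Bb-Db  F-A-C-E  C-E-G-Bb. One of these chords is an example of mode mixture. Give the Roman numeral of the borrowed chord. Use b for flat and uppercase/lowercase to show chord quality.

Imaj7

F minor has the diatonic set Fm, Gdim, Ab, Bbm, C, Db, Eb (with V from harmonic minor). F–Ab–C = Fm, Bb–Db–F = Bbm, Eb–G–Bb = Eb, F–Ab–C–Eb = Fm7, Eb–G–Bb–Db = Eb7 and C–E–G–Bb = C7 all belong to that set. But F–A–C–E is foreign: the diatonic i on degree 1 is Fm, whereas Fmaj7 comes from F major. It is labeled Imaj7.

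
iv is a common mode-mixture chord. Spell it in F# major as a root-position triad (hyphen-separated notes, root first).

The root, B, is scale degree 4 — the same note in F# major and F# minor; only the chord quality changes. In F# minor the chord on B is B–D–F#.

B-D-F#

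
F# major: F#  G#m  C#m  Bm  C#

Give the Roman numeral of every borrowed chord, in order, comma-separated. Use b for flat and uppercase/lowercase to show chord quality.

v, iv

In F# major the diatonic chords are F#, G#m, A#m, B, C#, D#m, E#dim. F#, G#m and C# all belong to that set. C#m (C#–E–G#) is not: scale degree 5 in F# major carries C# (V). In F# minor the chord on that degree is C#m, so here it functions as v, borrowed from the parallel minor. Bm (B–D–F#) doesn't fit — on degree 4 F# major would have B (IV). Bm is the degree-4 chord of F# minor, so it is the borrowed iv.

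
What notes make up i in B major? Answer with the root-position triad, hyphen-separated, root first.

B-D-F#

The root, B, is scale degree 1 — the same note in B major and B minor; only the chord quality changes. Stacking thirds in B minor on B gives B–D–F#.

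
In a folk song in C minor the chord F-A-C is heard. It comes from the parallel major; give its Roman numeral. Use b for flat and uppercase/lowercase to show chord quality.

The root F is the diatonic 4th degree of C minor; the borrowing shows in the chord quality. The diatonic chord on degree 4 would be Fm (iv), but F–A–C is the major chord from C major. As a borrowed chord it is labeled IV.

IV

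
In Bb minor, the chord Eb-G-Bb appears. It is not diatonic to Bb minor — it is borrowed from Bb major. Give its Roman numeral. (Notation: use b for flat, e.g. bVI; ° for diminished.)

Eb is scale degree 4 in Bb minor. Eb–G–Bb is a major chord — the form found in Bb major, not the diatonic iv (Ebm). Borrowed into Bb minor it is written IV.

IV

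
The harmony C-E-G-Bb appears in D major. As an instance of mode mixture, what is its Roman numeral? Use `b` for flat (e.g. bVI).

bVII7

C is the lowered form of scale degree 7 in D major (the diatonic degree 7 is C#). Diatonically D major has C#dim (vii°) on that degree; C–E–G–Bb is instead the dominant-seventh chord native to D minor, so it takes the label bVII7.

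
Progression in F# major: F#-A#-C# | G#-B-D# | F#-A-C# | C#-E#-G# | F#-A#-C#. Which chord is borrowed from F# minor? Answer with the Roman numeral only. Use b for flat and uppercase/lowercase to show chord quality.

i

The diatonic triads in F# major are F#, G#m, A#m, B, C#, D#m, E#dim. F#–A#–C# = F#, G#–B–D# = G#m and C#–E#–G# = C# all belong to that set. F#–A–C# doesn't fit — on degree 1 F# major would have F# (I). F#m is the degree-1 chord of F# minor, so it is the borrowed i.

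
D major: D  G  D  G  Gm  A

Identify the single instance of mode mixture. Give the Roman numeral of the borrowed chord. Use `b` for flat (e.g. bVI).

iv

D major has the diatonic set D, Em, F#m, G, A, Bm, C#dim. D, G and A all belong to that set. Gm (G–Bb–D) is not: scale degree 4 in D major carries G (IV). In D minor the chord on that degree is Gm, so here it functions as iv, borrowed from the parallel minor.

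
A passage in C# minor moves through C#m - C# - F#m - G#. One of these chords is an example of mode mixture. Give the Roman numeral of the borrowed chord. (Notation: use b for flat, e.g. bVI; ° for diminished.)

I

C# minor has the diatonic set C#m, D#dim, E, F#m, G#, A, B (with V from harmonic minor). C#m, F#m and G# are all diatonic. C# (C#–E#–G#) is not: scale degree 1 in C# minor carries C#m (i). In C# major the chord on that degree is C#, so here it functions as I, borrowed from the parallel major.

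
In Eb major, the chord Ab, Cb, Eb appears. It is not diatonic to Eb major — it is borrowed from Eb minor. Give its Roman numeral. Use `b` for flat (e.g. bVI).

iv

The root Ab is the diatonic 4th degree of Eb major; the borrowing shows in the chord quality. Diatonically Eb major has Ab (IV) on that degree; Ab–Cb–Eb is instead the minor chord native to Eb minor, so it takes the label iv.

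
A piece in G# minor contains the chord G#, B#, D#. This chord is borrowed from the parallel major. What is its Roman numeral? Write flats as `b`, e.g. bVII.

G# is scale degree 1 in G# minor. Diatonically G# minor has G#m (i) on that degree; G#–B#–D# is instead the major chord native to G# major, so it takes the label I.

I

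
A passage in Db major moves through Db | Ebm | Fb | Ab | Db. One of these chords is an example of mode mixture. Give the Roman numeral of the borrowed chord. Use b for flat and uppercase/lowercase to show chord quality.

bIII

Db major has the diatonic set Db, Ebm, Fm, Gb, Ab, Bbm, Cdim. Db, Ebm and Ab are all diatonic. But Fb (Fb–Ab–Cb) is foreign: the diatonic iii on degree 3 is Fm, whereas Fb comes from Db minor. It is labeled bIII.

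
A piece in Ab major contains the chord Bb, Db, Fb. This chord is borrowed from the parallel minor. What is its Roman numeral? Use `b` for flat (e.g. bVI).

The root Bb is the diatonic 2nd degree of Ab major; the borrowing shows in the chord quality. The diatonic chord on degree 2 would be Bbm (ii), but Bb–Db–Fb is the diminished chord from Ab minor. As a borrowed chord it is labeled ii°.

ii°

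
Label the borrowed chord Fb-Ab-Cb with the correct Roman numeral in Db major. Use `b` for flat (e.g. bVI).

Fb is the lowered form of scale degree 3 in Db major (the diatonic degree 3 is F). Fb–Ab–Cb is a major chord — the form found in Db minor, not the diatonic iii (Fm). Borrowed into Db major it is written bIII.

bIII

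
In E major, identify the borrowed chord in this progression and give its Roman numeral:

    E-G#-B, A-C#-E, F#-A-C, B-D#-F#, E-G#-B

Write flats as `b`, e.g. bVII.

E major has the diatonic set E, F#m, G#m, A, B, C#m, D#dim. E–G#–B = E, A–C#–E = A and B–D#–F# = B all belong to that set. But F#–A–C is foreign: the diatonic ii on degree 2 is F#m, whereas F#dim comes from E minor. It is labeled ii°.

ii°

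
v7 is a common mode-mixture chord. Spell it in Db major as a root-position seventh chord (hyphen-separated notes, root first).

Ab-Cb-Eb-Gb

v7 is built on scale degree 5, which is Ab in both Db major and its parallel. Stacking thirds in Db minor on Ab gives Ab–Cb–Eb–Gb.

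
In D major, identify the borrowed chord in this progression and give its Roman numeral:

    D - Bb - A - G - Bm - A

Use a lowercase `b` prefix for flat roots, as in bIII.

bVI

D major has the diatonic set D, Em, F#m, G, A, Bm, C#dim. Of the given chords, D, A, G and Bm are diatonic. Bb (Bb–D–F) is not: scale degree 6 in D major carries Bm (vi). In D minor the chord on that degree is Bb, so here it functions as bVI, borrowed from the parallel minor.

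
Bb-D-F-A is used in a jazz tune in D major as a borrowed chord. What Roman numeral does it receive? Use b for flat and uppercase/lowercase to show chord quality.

bVImaj7

Bb is the lowered form of scale degree 6 in D major (the diatonic degree 6 is B). The diatonic chord on degree 6 would be Bm (vi), but Bb–D–F–A is the major-seventh chord from D minor. As a borrowed chord it is labeled bVImaj7.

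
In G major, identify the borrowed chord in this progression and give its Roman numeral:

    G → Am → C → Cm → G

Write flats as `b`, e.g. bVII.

iv

The diatonic triads in G major are G, Am, Bm, C, D, Em, F#dim. Of the given chords, G, Am and C are diatonic. Cm (C–Eb–G) is not: scale degree 4 in G major carries C (IV). In G minor the chord on that degree is Cm, so here it functions as iv, borrowed from the parallel minor.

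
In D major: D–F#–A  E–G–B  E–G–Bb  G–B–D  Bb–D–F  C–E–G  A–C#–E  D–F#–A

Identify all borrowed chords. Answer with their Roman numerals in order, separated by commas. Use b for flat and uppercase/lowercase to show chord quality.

ii°, bVI, bVII

The diatonic triads in D major are D, Em, F#m, G, A, Bm, C#dim. Of the given chords, D–F#–A = D, E–G–B = Em, G–B–D = G and A–C#–E = A are diatonic. E–G–Bb doesn't fit — on degree 2 D major would have Em (ii). Edim is the degree-2 chord of D minor, so it is the borrowed ii°. Bb–D–F doesn't fit — on degree 6 D major would have Bm (vi). Bb is the degree-6 chord of D minor, so it is the borrowed bVI. But C–E–G is foreign: the diatonic vii° on degree 7 is C#dim, whereas C comes from D minor. It is labeled bVII.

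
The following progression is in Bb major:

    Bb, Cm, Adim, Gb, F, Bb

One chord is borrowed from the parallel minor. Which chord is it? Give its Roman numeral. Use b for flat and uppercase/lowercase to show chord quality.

bVI

The diatonic triads in Bb major are Bb, Cm, Dm, Eb, F, Gm, Adim. Bb, Cm, Adim and F are all diatonic. Gb (Gb–Bb–Db) is not: scale degree 6 in Bb major carries Gm (vi). In Bb minor the chord on that degree is Gb, so here it functions as bVI, borrowed from the parallel minor.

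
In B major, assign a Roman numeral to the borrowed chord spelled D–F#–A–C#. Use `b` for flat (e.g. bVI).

D is the lowered form of scale degree 3 in B major (the diatonic degree 3 is D#). D–F#–A–C# is a major-seventh chord — the form found in B minor, not the diatonic iii (D#m). Borrowed into B major it is written bIIImaj7.

bIIImaj7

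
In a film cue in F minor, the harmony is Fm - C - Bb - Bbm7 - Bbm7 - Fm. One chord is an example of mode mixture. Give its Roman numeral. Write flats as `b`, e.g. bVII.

IV

The diatonic triads in F minor (with V from harmonic minor) are Fm, Gdim, Ab, Bbm, C, Db, Eb. Fm, C and Bbm7 are all diatonic. But Bb (Bb–D–F) is foreign: the diatonic iv on degree 4 is Bbm, whereas Bb comes from F major. It is labeled IV.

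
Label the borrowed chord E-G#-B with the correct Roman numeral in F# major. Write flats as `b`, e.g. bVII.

bVII

The root E is the lowered 7th scale degree — diatonically F# major has E# there. E–G#–B is a major chord — the form found in F# minor, not the diatonic vii° (E#dim). Borrowed into F# major it is written bVII.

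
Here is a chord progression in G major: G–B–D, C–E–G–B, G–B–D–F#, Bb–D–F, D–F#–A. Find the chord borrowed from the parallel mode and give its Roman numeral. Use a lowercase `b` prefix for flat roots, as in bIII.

The diatonic triads in G major are G, Am, Bm, C, D, Em, F#dim. Of the given chords, G–B–D = G, C–E–G–B = Cmaj7, G–B–D–F# = Gmaj7 and D–F#–A = D are diatonic. Bb–D–F doesn't fit — on degree 3 G major would have Bm (iii). Bb is the degree-3 chord of G minor, so it is the borrowed bIII.

bIII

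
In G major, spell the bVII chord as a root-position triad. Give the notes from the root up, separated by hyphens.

bVII is built on the lowered scale degree 7. In G major degree 7 is F#; lowered it becomes F. In G minor the chord on F is F–A–C.

F-A-C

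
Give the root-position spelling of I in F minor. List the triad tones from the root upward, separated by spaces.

F A C

I is built on scale degree 1, which is F in both F minor and its parallel. Stacking thirds in F major on F gives F–A–C.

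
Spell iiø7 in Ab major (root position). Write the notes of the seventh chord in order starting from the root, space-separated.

Bb Db Fb Ab

iiø7 is built on scale degree 2, which is Bb in both Ab major and its parallel. Stacking thirds in Ab minor on Bb gives Bb–Db–Fb–Ab.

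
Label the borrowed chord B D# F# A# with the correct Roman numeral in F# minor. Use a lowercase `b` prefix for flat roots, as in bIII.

The root B is the diatonic 4th degree of F# minor; the borrowing shows in the chord quality. Diatonically F# minor has Bm (iv) on that degree; B–D#–F#–A# is instead the major-seventh chord native to F# major, so it takes the label IVmaj7.

IVmaj7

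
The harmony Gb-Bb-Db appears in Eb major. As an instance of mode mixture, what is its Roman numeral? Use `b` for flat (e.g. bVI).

The root Gb is the lowered 3rd scale degree — diatonically Eb major has G there. Diatonically Eb major has Gm (iii) on that degree; Gb–Bb–Db is instead the major chord native to Eb minor, so it takes the label bIII.

bIII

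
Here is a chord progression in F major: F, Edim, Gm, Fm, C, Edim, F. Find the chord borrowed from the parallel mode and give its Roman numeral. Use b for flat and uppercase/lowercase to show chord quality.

i

The diatonic triads in F major are F, Gm, Am, Bb, C, Dm, Edim. Of the given chords, F, Edim, Gm and C are diatonic. But Fm (F–Ab–C) is foreign: the diatonic I on degree 1 is F, whereas Fm comes from F minor. It is labeled i.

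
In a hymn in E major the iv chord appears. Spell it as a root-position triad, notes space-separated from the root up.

A C E

The root, A, is scale degree 4 — the same note in E major and E minor; only the chord quality changes. Building the minor chord from the parallel minor on A: A–C–E.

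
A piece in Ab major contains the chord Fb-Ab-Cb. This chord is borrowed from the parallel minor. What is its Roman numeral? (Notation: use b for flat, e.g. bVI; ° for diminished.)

bVI

Fb is the lowered form of scale degree 6 in Ab major (the diatonic degree 6 is F). The diatonic chord on degree 6 would be Fm (vi), but Fb–Ab–Cb is the major chord from Ab minor. As a borrowed chord it is labeled bVI.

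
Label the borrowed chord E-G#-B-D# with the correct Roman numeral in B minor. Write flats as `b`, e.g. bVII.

E is scale degree 4 in B minor. Diatonically B minor has Em (iv) on that degree; E–G#–B–D# is instead the major-seventh chord native to B major, so it takes the label IVmaj7.

IVmaj7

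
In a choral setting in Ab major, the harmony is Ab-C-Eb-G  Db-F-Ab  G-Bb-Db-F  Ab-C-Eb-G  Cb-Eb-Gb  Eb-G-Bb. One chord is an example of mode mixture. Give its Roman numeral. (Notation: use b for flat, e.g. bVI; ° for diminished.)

bIII

The diatonic triads in Ab major are Ab, Bbm, Cm, Db, Eb, Fm, Gdim. Ab–C–Eb–G = Abmaj7, Db–F–Ab = Db, G–Bb–Db–F = Gm7b5 and Eb–G–Bb = Eb all belong to that set. Cb–Eb–Gb is not: scale degree 3 in Ab major carries Cm (iii). In Ab minor the chord on that degree is Cb, so here it functions as bIII, borrowed from the parallel minor.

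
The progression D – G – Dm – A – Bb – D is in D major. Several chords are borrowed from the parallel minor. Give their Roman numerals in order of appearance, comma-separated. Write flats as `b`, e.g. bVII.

In D major the diatonic chords are D, Em, F#m, G, A, Bm, C#dim. D, G and A all belong to that set. But Dm (D–F–A) is foreign: the diatonic I on degree 1 is D, whereas Dm comes from D minor. It is labeled i. Bb (Bb–D–F) doesn't fit — on degree 6 D major would have Bm (vi). Bb is the degree-6 chord of D minor, so it is the borrowed bVI.

i, bVI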